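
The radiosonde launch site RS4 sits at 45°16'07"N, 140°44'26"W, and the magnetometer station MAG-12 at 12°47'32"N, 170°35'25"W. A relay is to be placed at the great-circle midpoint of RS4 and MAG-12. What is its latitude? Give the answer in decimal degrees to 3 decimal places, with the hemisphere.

29.849°N

RS4: φ = +45.26861°, λ = -140.74056°
MAG-12: φ = +12.79222°, λ = -170.59028°
Bx = cos φ₂ cos Δλ = 0.845806,  By = cos φ₂ sin Δλ = -0.485373
φₘ = atan2(sin φ₁ + sin φ₂, √((cos φ₁ + Bx)² + By²)) = 29.84927°
λₘ = λ₁ + atan2(By, cos φ₁ + Bx) = -158.13250°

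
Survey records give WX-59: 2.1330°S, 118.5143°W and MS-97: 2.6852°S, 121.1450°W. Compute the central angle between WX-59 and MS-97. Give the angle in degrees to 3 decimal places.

Δφ = -0.5522°,  Δλ = -2.6307°
a = sin²(Δφ/2) + cos φ₁ cos φ₂ sin²(Δλ/2) = 0.000549
c = 2·arcsin(√a) = 0.046875 rad = 2.6857°

2.686°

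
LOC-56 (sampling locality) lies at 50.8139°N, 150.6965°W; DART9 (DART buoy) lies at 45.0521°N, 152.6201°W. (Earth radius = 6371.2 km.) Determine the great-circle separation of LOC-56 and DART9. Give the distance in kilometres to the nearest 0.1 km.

656.5 km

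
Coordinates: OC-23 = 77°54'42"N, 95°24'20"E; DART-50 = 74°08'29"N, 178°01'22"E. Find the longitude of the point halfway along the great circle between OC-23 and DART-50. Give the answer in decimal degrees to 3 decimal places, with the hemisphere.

OC-23: φ = +77.91167°, λ = +95.40556°
DART-50: φ = +74.14139°, λ = +178.02278°
Bx = cos φ₂ cos Δλ = 0.035114,  By = cos φ₂ sin Δλ = 0.270999
φₘ = atan2(sin φ₁ + sin φ₂, √((cos φ₁ + Bx)² + By²)) = 79.34296°
λₘ = λ₁ + atan2(By, cos φ₁ + Bx) = 143.34435°

143.344°E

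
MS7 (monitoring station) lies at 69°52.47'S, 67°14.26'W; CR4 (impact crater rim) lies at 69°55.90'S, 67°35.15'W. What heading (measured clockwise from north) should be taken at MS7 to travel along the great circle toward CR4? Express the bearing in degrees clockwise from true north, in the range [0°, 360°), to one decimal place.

MS7: φ = -69.87450°, λ = -67.23767°
CR4: φ = -69.93167°, λ = -67.58583°
Δλ = -0.3482°
y = sin Δλ · cos φ₂ = -0.002085
x = cos φ₁ sin φ₂ − sin φ₁ cos φ₂ cos Δλ = -0.001004
θ = atan2(y, x) = -115.7042° → 244.2958° (mod 360°)

244.3°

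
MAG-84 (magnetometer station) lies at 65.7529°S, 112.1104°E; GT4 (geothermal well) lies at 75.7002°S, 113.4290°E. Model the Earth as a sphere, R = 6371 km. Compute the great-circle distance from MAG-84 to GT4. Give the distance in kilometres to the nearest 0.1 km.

Δφ = -9.9473°,  Δλ = 1.3186°
a = sin²(Δφ/2) + cos φ₁ cos φ₂ sin²(Δλ/2) = 0.007530
c = 2·arcsin(√a) = 0.173769 rad = 9.9562°
d = R·c = 6371 × 0.173769 = 1107.1 km

1107.1 km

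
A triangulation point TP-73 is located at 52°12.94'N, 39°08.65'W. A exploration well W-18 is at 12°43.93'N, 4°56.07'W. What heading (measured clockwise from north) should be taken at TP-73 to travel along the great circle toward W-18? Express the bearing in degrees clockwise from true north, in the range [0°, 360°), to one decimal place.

132.5°

TP-73: φ = +52.21567°, λ = -39.14417°
W-18: φ = +12.73217°, λ = -4.93450°
Δλ = 34.2097°
y = sin Δλ · cos φ₂ = 0.548398
x = cos φ₁ sin φ₂ − sin φ₁ cos φ₂ cos Δλ = -0.502481
θ = atan2(y, x) = 132.4981° → 132.4981° (mod 360°)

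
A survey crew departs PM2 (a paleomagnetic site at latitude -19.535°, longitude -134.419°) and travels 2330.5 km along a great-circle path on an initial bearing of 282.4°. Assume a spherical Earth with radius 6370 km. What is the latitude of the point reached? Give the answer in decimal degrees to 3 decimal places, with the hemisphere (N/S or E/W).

13.878°S

δ = d/R = 2330.5/6370 = 0.365856 rad
φ₂ = arcsin(sin φ₁ cos δ + cos φ₁ sin δ cos θ)
   = arcsin(-0.33438·0.93382 + 0.94244·0.35775·0.21474) = -13.87788°
λ₂ = λ₁ + atan2(sin θ sin δ cos φ₁, cos δ − sin φ₁ sin φ₂) = -155.51361°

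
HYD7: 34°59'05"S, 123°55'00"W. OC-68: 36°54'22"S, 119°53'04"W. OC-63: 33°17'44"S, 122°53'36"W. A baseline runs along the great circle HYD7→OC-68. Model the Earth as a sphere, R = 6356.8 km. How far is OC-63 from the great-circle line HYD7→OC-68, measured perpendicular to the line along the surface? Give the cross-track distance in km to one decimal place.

HYD7: φ = -34.98472°, λ = -123.91667°
OC-68: φ = -36.90611°, λ = -119.88444°
OC-63: φ = -33.29556°, λ = -122.89333°
δ₁₃ = central angle HYD7→OC-63 = 0.032979 rad  (haversine)
θ₁₃ = bearing HYD7→OC-63 = 26.919°,  θ₁₂ = bearing HYD7→OC-68 = 121.653°
dₓₜ = R·arcsin(sin δ₁₃ · sin(θ₁₃ − θ₁₂)) = 6356.8·arcsin(0.03297·sin(-94.734°)) = -208.928 km
|dₓₜ| = 208.928 km

208.9 km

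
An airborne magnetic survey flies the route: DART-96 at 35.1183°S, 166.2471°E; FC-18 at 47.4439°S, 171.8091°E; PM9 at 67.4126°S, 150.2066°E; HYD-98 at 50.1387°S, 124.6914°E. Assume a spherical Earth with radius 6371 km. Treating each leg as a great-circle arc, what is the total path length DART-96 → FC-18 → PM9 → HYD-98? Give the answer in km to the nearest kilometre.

6368 km

DART-96→FC-18: c = 0.227001 rad, d = 1446.22 km
FC-18→PM9: c = 0.398527 rad, d = 2539.02 km
PM9→HYD-98: c = 0.373963 rad, d = 2382.52 km
Total = 1446.22 + 2539.02 + 2382.52 = 6367.76 km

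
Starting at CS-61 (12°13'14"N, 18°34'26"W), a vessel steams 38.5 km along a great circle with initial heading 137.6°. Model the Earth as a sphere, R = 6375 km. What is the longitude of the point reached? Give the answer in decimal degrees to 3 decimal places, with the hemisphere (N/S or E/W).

CS-61: φ = +12.22056°, λ = -18.57389°
δ = d/R = 38.5/6375 = 0.006039 rad
φ₂ = arcsin(sin φ₁ cos δ + cos φ₁ sin δ cos θ)
   = arcsin(0.21168·0.99998 + 0.97734·0.00604·-0.73846) = 11.96493°
λ₂ = λ₁ + atan2(sin θ sin δ cos φ₁, cos δ − sin φ₁ sin φ₂) = -18.33538°

18.335°W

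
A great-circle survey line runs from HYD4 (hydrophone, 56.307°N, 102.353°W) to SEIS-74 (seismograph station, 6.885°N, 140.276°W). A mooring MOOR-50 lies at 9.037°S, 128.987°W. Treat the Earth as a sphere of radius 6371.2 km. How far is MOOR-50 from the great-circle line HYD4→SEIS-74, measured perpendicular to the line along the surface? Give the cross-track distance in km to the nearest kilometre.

1852 km

δ₁₃ = central angle HYD4→MOOR-50 = 1.203562 rad  (haversine)
θ₁₃ = bearing HYD4→MOOR-50 = 208.317°,  θ₁₂ = bearing HYD4→SEIS-74 = 226.202°
dₓₜ = R·arcsin(sin δ₁₃ · sin(θ₁₃ − θ₁₂)) = 6371.2·arcsin(0.93332·sin(-17.885°)) = -1852.110 km
|dₓₜ| = 1852.110 km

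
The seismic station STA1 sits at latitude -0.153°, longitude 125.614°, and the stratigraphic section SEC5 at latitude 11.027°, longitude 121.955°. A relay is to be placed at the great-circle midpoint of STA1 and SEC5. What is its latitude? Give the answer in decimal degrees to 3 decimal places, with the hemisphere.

Bx = cos φ₂ cos Δλ = 0.979536,  By = cos φ₂ sin Δλ = -0.062640
φₘ = atan2(sin φ₁ + sin φ₂, √((cos φ₁ + Bx)² + By²)) = 5.43976°
λₘ = λ₁ + atan2(By, cos φ₁ + Bx) = 123.80155°

5.440°N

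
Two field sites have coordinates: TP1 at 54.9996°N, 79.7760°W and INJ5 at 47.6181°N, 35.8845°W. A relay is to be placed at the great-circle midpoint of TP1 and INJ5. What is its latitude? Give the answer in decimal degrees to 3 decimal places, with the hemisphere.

53.378°N

Bx = cos φ₂ cos Δλ = 0.485771,  By = cos φ₂ sin Δλ = 0.467329
φₘ = atan2(sin φ₁ + sin φ₂, √((cos φ₁ + Bx)² + By²)) = 53.37827°
λₘ = λ₁ + atan2(By, cos φ₁ + Bx) = -55.97154°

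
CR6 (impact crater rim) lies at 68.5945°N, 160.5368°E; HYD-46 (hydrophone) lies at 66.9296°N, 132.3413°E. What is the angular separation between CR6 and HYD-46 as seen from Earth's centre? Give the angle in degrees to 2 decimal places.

10.70°

Δφ = -1.6649°,  Δλ = -28.1955°
a = sin²(Δφ/2) + cos φ₁ cos φ₂ sin²(Δλ/2) = 0.008696
c = 2·arcsin(√a) = 0.186778 rad = 10.7016°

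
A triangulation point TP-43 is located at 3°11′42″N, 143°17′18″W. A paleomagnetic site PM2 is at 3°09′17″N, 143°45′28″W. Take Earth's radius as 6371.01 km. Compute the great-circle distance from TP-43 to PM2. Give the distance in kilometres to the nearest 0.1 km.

TP-43: φ = +3.19500°, λ = -143.28833°
PM2: φ = +3.15472°, λ = -143.75778°
Δφ = -0.0403°,  Δλ = -0.4694°
a = sin²(Δφ/2) + cos φ₁ cos φ₂ sin²(Δλ/2) = 0.000017
c = 2·arcsin(√a) = 0.008211 rad = 0.4705°
d = R·c = 6371.01 × 0.008211 = 52.3 km

52.3 km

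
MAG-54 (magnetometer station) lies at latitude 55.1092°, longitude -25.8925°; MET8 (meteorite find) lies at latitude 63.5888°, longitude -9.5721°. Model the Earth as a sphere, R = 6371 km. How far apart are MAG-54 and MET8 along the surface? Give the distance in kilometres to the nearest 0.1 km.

Δφ = 8.4796°,  Δλ = 16.3204°
a = sin²(Δφ/2) + cos φ₁ cos φ₂ sin²(Δλ/2) = 0.010592
c = 2·arcsin(√a) = 0.206200 rad = 11.8144°
d = R·c = 6371 × 0.206200 = 1313.7 km

1313.7 km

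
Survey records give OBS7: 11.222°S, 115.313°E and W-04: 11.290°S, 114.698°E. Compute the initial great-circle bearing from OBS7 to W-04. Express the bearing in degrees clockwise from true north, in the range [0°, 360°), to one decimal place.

263.5°

Δλ = -0.6150°
y = sin Δλ · cos φ₂ = -0.010526
x = cos φ₁ sin φ₂ − sin φ₁ cos φ₂ cos Δλ = -0.001198
θ = atan2(y, x) = -96.4922° → 263.5078° (mod 360°)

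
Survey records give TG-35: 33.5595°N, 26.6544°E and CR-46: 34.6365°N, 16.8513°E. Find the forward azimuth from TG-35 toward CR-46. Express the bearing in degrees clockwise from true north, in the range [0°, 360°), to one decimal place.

280.3°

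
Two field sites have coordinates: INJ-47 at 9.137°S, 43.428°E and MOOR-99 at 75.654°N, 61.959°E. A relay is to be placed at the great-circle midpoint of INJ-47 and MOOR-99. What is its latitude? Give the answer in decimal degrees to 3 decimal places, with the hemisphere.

33.479°N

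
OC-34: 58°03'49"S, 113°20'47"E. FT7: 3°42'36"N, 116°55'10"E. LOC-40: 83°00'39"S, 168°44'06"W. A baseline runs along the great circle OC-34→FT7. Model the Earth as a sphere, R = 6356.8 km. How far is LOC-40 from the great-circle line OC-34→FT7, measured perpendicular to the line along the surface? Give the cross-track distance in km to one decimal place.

984.2 km

OC-34: φ = -58.06361°, λ = +113.34639°
FT7: φ = +3.71000°, λ = +116.91944°
LOC-40: φ = -83.01083°, λ = -168.73500°
δ₁₃ = central angle OC-34→LOC-40 = 0.543697 rad  (haversine)
θ₁₃ = bearing OC-34→LOC-40 = 166.702°,  θ₁₂ = bearing OC-34→FT7 = 4.045°
dₓₜ = R·arcsin(sin δ₁₃ · sin(θ₁₃ − θ₁₂)) = 6356.8·arcsin(0.51730·sin(162.657°)) = 984.161 km
|dₓₜ| = 984.161 km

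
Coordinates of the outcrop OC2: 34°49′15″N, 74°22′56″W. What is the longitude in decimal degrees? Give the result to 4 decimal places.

74.3822°W

74° + 22′/60 + 56″/3600 = 74 + 0.36667 + 0.01556 = 74.3822°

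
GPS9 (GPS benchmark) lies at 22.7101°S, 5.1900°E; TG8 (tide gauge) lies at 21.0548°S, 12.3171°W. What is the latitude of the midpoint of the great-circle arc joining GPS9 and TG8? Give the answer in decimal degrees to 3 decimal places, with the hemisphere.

22.116°S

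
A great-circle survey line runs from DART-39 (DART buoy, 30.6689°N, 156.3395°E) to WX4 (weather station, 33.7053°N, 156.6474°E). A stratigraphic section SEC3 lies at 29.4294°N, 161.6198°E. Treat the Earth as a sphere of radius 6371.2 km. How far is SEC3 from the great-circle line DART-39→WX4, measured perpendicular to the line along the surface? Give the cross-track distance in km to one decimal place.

δ₁₃ = central angle DART-39→SEC3 = 0.082644 rad  (haversine)
θ₁₃ = bearing DART-39→SEC3 = 103.840°,  θ₁₂ = bearing DART-39→WX4 = 4.824°
dₓₜ = R·arcsin(sin δ₁₃ · sin(θ₁₃ − θ₁₂)) = 6371.2·arcsin(0.08255·sin(99.016°)) = 520.019 km
|dₓₜ| = 520.019 km

520.0 km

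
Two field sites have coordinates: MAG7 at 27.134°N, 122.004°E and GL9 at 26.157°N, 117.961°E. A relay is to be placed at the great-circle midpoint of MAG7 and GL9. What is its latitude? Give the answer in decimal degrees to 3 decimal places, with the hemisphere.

Bx = cos φ₂ cos Δλ = 0.895356,  By = cos φ₂ sin Δλ = -0.063285
φₘ = atan2(sin φ₁ + sin φ₂, √((cos φ₁ + Bx)² + By²)) = 26.65980°
λₘ = λ₁ + atan2(By, cos φ₁ + Bx) = 119.97385°

26.660°N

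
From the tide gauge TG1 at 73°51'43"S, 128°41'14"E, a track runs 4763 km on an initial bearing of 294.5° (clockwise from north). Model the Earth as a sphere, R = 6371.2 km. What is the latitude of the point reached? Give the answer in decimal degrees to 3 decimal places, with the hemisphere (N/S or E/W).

38.761°S

TG1: φ = -73.86194°, λ = +128.68722°
δ = d/R = 4763/6371.2 = 0.747583 rad
φ₂ = arcsin(sin φ₁ cos δ + cos φ₁ sin δ cos θ)
   = arcsin(-0.96059·0.73333 + 0.27795·0.67987·0.41469) = -38.76091°
λ₂ = λ₁ + atan2(sin θ sin δ cos φ₁, cos δ − sin φ₁ sin φ₂) = 76.18428°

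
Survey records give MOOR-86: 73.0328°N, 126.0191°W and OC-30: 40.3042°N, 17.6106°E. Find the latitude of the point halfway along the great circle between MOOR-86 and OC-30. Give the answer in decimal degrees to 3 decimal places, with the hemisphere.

Bx = cos φ₂ cos Δλ = -0.614063,  By = cos φ₂ sin Δλ = 0.452235
φₘ = atan2(sin φ₁ + sin φ₂, √((cos φ₁ + Bx)² + By²)) = 70.89685°
λₘ = λ₁ + atan2(By, cos φ₁ + Bx) = -0.54743°

70.897°N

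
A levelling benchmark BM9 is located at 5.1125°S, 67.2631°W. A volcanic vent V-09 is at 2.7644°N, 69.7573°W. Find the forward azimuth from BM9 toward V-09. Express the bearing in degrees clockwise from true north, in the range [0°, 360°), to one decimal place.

342.4°

Δλ = -2.4942°
y = sin Δλ · cos φ₂ = -0.043468
x = cos φ₁ sin φ₂ − sin φ₁ cos φ₂ cos Δλ = 0.136961
θ = atan2(y, x) = -17.6080° → 342.3920° (mod 360°)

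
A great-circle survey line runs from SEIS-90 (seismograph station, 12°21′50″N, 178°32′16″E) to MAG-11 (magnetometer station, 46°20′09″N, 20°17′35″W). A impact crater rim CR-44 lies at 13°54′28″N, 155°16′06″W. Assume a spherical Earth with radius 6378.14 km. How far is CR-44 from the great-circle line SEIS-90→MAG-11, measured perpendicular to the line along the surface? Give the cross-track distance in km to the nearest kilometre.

SEIS-90: φ = +12.36389°, λ = +178.53778°
MAG-11: φ = +46.33583°, λ = -20.29306°
CR-44: φ = +13.90778°, λ = -155.26833°
δ₁₃ = central angle SEIS-90→CR-44 = 0.445802 rad  (haversine)
θ₁₃ = bearing SEIS-90→CR-44 = 83.570°,  θ₁₂ = bearing SEIS-90→MAG-11 = 14.749°
dₓₜ = R·arcsin(sin δ₁₃ · sin(θ₁₃ − θ₁₂)) = 6378.14·arcsin(0.43118·sin(68.822°)) = 2639.054 km
|dₓₜ| = 2639.054 km

2639 km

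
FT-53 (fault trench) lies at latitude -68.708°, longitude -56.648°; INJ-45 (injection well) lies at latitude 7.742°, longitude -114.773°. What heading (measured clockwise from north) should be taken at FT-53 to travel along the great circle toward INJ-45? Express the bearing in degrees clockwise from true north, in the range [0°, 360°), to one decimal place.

302.5°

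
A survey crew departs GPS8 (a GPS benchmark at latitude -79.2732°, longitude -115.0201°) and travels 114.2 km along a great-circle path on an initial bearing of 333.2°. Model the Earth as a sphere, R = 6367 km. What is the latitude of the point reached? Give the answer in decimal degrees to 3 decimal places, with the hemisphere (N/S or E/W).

78.347°S

δ = d/R = 114.2/6367 = 0.017936 rad
φ₂ = arcsin(sin φ₁ cos δ + cos φ₁ sin δ cos θ)
   = arcsin(-0.98253·0.99984 + 0.18613·0.01794·0.89259) = -78.34681°
λ₂ = λ₁ + atan2(sin θ sin δ cos φ₁, cos δ − sin φ₁ sin φ₂) = -117.31456°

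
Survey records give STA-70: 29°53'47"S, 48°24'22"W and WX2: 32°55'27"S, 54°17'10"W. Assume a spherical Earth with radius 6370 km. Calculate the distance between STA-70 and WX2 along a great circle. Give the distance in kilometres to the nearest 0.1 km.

STA-70: φ = -29.89639°, λ = -48.40611°
WX2: φ = -32.92417°, λ = -54.28611°
Δφ = -3.0278°,  Δλ = -5.8800°
a = sin²(Δφ/2) + cos φ₁ cos φ₂ sin²(Δλ/2) = 0.002612
c = 2·arcsin(√a) = 0.102266 rad = 5.8594°
d = R·c = 6370 × 0.102266 = 651.4 km

651.4 km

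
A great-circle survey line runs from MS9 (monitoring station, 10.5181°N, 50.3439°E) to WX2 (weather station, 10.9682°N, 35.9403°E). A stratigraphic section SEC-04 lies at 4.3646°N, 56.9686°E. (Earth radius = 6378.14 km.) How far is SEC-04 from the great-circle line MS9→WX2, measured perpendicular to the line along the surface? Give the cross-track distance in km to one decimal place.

635.5 km

δ₁₃ = central angle MS9→SEC-04 = 0.157052 rad  (haversine)
θ₁₃ = bearing MS9→SEC-04 = 132.654°,  θ₁₂ = bearing MS9→WX2 = 273.162°
dₓₜ = R·arcsin(sin δ₁₃ · sin(θ₁₃ − θ₁₂)) = 6378.14·arcsin(0.15641·sin(-140.507°)) = -635.496 km
|dₓₜ| = 635.496 km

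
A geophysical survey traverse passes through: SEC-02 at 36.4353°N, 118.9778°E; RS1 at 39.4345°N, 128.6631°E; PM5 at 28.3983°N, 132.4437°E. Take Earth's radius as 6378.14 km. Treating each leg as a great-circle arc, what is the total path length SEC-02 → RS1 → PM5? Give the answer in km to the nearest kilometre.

2190 km

SEC-02→RS1: c = 0.143136 rad, d = 912.94 km
RS1→PM5: c = 0.200194 rad, d = 1276.87 km
Total = 912.94 + 1276.87 = 2189.81 km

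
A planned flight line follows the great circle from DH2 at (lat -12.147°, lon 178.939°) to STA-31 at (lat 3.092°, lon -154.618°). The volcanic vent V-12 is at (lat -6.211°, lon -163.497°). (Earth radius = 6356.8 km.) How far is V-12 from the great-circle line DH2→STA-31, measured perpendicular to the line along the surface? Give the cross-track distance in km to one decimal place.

δ₁₃ = central angle DH2→V-12 = 0.319700 rad  (haversine)
θ₁₃ = bearing DH2→V-12 = 72.661°,  θ₁₂ = bearing DH2→STA-31 = 61.556°
dₓₜ = R·arcsin(sin δ₁₃ · sin(θ₁₃ − θ₁₂)) = 6356.8·arcsin(0.31428·sin(11.104°)) = 385.006 km
|dₓₜ| = 385.006 km

385.0 km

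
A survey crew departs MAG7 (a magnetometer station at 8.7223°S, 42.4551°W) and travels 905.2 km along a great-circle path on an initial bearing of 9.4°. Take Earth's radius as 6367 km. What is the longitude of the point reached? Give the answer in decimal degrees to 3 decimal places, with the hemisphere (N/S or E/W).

41.129°W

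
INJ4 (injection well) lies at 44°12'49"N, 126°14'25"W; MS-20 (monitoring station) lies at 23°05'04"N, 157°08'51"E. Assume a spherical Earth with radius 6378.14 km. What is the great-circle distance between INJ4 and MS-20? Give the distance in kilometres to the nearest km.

7211 km

INJ4: φ = +44.21361°, λ = -126.24028°
MS-20: φ = +23.08444°, λ = +157.14750°
Δφ = -21.1292°,  Δλ = -76.6122°
a = sin²(Δφ/2) + cos φ₁ cos φ₂ sin²(Δλ/2) = 0.286958
c = 2·arcsin(√a) = 1.130637 rad = 64.7807°
d = R·c = 6378.14 × 1.130637 = 7211.4 km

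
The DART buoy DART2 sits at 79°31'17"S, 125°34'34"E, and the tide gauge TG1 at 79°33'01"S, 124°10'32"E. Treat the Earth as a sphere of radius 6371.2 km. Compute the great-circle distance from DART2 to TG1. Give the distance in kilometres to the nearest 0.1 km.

28.5 km

DART2: φ = -79.52139°, λ = +125.57611°
TG1: φ = -79.55028°, λ = +124.17556°
Δφ = -0.0289°,  Δλ = -1.4006°
a = sin²(Δφ/2) + cos φ₁ cos φ₂ sin²(Δλ/2) = 0.000005
c = 2·arcsin(√a) = 0.004468 rad = 0.2560°
d = R·c = 6371.2 × 0.004468 = 28.5 km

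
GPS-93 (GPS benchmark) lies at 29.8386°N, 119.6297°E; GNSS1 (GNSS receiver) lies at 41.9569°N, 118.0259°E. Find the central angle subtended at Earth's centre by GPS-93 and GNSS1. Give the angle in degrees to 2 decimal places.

Δφ = 12.1183°,  Δλ = -1.6038°
a = sin²(Δφ/2) + cos φ₁ cos φ₂ sin²(Δλ/2) = 0.011268
c = 2·arcsin(√a) = 0.212705 rad = 12.1871°

12.19°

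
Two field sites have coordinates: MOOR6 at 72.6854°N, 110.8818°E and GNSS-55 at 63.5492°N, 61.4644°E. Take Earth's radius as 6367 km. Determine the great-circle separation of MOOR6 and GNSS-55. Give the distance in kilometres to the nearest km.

2198 km

Δφ = -9.1362°,  Δλ = -49.4174°
a = sin²(Δφ/2) + cos φ₁ cos φ₂ sin²(Δλ/2) = 0.029506
c = 2·arcsin(√a) = 0.345261 rad = 19.7820°
d = R·c = 6367 × 0.345261 = 2198.3 km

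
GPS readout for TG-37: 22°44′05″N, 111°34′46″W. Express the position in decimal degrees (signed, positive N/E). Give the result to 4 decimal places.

lat: 22.7347° N → +22.7347°
lon: 111.5794° W → -111.5794°

+22.7347°, -111.5794°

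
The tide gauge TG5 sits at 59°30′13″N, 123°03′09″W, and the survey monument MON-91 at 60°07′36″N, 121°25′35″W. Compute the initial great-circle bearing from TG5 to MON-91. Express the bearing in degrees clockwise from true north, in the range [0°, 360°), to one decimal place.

52.0°

TG5: φ = +59.50361°, λ = -123.05250°
MON-91: φ = +60.12667°, λ = -121.42639°
Δλ = 1.6261°
y = sin Δλ · cos φ₂ = 0.014134
x = cos φ₁ sin φ₂ − sin φ₁ cos φ₂ cos Δλ = 0.011047
θ = atan2(y, x) = 51.9896° → 51.9896° (mod 360°)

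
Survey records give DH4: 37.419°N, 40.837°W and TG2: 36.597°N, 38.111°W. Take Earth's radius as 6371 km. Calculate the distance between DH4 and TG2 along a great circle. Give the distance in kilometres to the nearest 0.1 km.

258.7 km

Δφ = -0.8220°,  Δλ = 2.7260°
a = sin²(Δφ/2) + cos φ₁ cos φ₂ sin²(Δλ/2) = 0.000412
c = 2·arcsin(√a) = 0.040610 rad = 2.3268°
d = R·c = 6371 × 0.040610 = 258.7 km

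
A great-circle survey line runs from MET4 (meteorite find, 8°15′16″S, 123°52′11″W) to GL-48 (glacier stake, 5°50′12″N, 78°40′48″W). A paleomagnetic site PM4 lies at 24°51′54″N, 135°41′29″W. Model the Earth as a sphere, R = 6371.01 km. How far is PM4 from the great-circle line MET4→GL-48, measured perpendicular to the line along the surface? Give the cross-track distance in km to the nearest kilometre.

3893 km

MET4: φ = -8.25444°, λ = -123.86972°
GL-48: φ = +5.83667°, λ = -78.68000°
PM4: φ = +24.86500°, λ = -135.69139°
δ₁₃ = central angle MET4→PM4 = 0.612021 rad  (haversine)
θ₁₃ = bearing MET4→PM4 = 341.123°,  θ₁₂ = bearing MET4→GL-48 = 74.081°
dₓₜ = R·arcsin(sin δ₁₃ · sin(θ₁₃ − θ₁₂)) = 6371.01·arcsin(0.57452·sin(267.043°)) = -3893.235 km
|dₓₜ| = 3893.235 km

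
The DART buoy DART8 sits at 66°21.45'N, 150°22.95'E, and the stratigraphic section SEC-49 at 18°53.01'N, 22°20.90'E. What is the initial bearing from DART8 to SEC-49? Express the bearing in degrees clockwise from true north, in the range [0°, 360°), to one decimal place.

DART8: φ = +66.35750°, λ = +150.38250°
SEC-49: φ = +18.88350°, λ = +22.34833°
Δλ = -128.0342°
y = sin Δλ · cos φ₂ = -0.745251
x = cos φ₁ sin φ₂ − sin φ₁ cos φ₂ cos Δλ = 0.663830
θ = atan2(y, x) = -48.3071° → 311.6929° (mod 360°)

311.7°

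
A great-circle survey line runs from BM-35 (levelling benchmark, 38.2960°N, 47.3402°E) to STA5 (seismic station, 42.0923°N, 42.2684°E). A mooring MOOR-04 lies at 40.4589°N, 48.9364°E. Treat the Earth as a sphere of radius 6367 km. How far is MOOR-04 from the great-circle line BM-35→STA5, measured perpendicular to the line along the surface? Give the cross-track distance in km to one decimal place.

264.8 km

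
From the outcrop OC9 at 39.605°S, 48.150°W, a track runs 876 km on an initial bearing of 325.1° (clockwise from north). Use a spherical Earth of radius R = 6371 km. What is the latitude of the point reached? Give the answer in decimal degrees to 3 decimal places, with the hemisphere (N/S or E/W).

δ = d/R = 876/6371 = 0.137498 rad
φ₂ = arcsin(sin φ₁ cos δ + cos φ₁ sin δ cos θ)
   = arcsin(-0.63749·0.99056 + 0.77046·0.13707·0.82015) = -33.01538°
λ₂ = λ₁ + atan2(sin θ sin δ cos φ₁, cos δ − sin φ₁ sin φ₂) = -53.51631°

33.015°S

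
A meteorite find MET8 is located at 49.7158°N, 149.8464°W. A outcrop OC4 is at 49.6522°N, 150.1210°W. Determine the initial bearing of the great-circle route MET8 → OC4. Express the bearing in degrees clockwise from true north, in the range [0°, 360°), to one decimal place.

Δλ = -0.2746°
y = sin Δλ · cos φ₂ = -0.003103
x = cos φ₁ sin φ₂ − sin φ₁ cos φ₂ cos Δλ = -0.001104
θ = atan2(y, x) = -109.5913° → 250.4087° (mod 360°)

250.4°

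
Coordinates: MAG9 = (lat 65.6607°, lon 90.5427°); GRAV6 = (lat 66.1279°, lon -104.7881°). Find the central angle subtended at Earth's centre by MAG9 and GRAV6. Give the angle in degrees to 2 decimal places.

Δφ = 0.4672°,  Δλ = 164.6692°
a = sin²(Δφ/2) + cos φ₁ cos φ₂ sin²(Δλ/2) = 0.163840
c = 2·arcsin(√a) = 0.833459 rad = 47.7537°

47.75°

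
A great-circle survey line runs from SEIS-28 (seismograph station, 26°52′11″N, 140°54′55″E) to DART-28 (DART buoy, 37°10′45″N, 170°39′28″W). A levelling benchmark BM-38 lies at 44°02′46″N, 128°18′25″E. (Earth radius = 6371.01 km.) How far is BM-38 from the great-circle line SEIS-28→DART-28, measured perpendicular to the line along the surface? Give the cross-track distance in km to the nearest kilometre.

SEIS-28: φ = +26.86972°, λ = +140.91528°
DART-28: φ = +37.17917°, λ = -170.65778°
BM-38: φ = +44.04611°, λ = +128.30694°
δ₁₃ = central angle SEIS-28→BM-38 = 0.348347 rad  (haversine)
θ₁₃ = bearing SEIS-28→BM-38 = 332.635°,  θ₁₂ = bearing SEIS-28→DART-28 = 63.275°
dₓₜ = R·arcsin(sin δ₁₃ · sin(θ₁₃ − θ₁₂)) = 6371.01·arcsin(0.34134·sin(269.361°)) = -2219.180 km
|dₓₜ| = 2219.180 km

2219 km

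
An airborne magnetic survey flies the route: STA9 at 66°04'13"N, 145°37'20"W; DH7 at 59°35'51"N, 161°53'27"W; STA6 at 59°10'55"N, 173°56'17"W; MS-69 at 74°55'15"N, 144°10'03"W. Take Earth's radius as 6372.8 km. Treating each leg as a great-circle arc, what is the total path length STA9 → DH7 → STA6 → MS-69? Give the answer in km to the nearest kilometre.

3898 km

STA9: φ = +66.07028°, λ = -145.62222°
DH7: φ = +59.59750°, λ = -161.89083°
STA6: φ = +59.18194°, λ = -173.93806°
MS-69: φ = +74.92083°, λ = -144.16750°
STA9→DH7: c = 0.171052 rad, d = 1090.08 km
DH7→STA6: c = 0.107163 rad, d = 682.93 km
STA6→MS-69: c = 0.333453 rad, d = 2125.03 km
Total = 1090.08 + 682.93 + 2125.03 = 3898.04 km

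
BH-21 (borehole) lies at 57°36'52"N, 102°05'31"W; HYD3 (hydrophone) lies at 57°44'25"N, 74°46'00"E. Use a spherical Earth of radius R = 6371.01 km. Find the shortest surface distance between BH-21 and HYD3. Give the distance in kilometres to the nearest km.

7185 km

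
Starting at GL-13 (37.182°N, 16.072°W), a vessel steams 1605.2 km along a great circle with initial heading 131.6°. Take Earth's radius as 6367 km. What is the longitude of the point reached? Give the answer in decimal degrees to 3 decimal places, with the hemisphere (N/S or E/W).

δ = d/R = 1605.2/6367 = 0.252112 rad
φ₂ = arcsin(sin φ₁ cos δ + cos φ₁ sin δ cos θ)
   = arcsin(0.60435·0.96839 + 0.79672·0.24945·-0.66393) = 26.95522°
λ₂ = λ₁ + atan2(sin θ sin δ cos φ₁, cos δ − sin φ₁ sin φ₂) = -3.99221°

3.992°W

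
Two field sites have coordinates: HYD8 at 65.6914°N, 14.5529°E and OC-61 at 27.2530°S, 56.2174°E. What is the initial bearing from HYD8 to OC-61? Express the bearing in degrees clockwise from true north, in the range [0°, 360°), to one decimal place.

143.3°

Δλ = 41.6645°
y = sin Δλ · cos φ₂ = 0.590974
x = cos φ₁ sin φ₂ − sin φ₁ cos φ₂ cos Δλ = -0.793746
θ = atan2(y, x) = 143.3309° → 143.3309° (mod 360°)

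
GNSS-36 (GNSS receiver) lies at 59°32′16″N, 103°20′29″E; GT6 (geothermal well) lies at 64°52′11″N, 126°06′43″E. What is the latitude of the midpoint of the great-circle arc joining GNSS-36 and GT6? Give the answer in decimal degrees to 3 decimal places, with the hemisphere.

62.667°N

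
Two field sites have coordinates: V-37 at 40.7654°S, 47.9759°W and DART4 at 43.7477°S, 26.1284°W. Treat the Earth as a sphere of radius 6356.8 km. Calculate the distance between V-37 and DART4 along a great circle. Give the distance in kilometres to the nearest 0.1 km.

Δφ = -2.9823°,  Δλ = 21.8475°
a = sin²(Δφ/2) + cos φ₁ cos φ₂ sin²(Δλ/2) = 0.020325
c = 2·arcsin(√a) = 0.286109 rad = 16.3928°
d = R·c = 6356.8 × 0.286109 = 1818.7 km

1818.7 km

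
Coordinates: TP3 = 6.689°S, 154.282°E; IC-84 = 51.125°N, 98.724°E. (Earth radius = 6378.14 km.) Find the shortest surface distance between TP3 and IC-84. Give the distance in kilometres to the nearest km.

8329 km

Δφ = 57.8140°,  Δλ = -55.5580°
a = sin²(Δφ/2) + cos φ₁ cos φ₂ sin²(Δλ/2) = 0.369066
c = 2·arcsin(√a) = 1.305839 rad = 74.8191°
d = R·c = 6378.14 × 1.305839 = 8328.8 km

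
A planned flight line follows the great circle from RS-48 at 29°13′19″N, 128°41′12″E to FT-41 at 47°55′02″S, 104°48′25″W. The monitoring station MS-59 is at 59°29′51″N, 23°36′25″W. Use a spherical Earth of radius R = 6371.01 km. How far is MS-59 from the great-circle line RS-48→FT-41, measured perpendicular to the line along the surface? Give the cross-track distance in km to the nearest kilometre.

RS-48: φ = +29.22194°, λ = +128.68667°
FT-41: φ = -47.91722°, λ = -104.80694°
MS-59: φ = +59.49750°, λ = -23.60694°
δ₁₃ = central angle RS-48→MS-59 = 1.542349 rad  (haversine)
θ₁₃ = bearing RS-48→MS-59 = 346.344°,  θ₁₂ = bearing RS-48→FT-41 = 130.065°
dₓₜ = R·arcsin(sin δ₁₃ · sin(θ₁₃ − θ₁₂)) = 6371.01·arcsin(0.99960·sin(216.279°)) = -4032.130 km
|dₓₜ| = 4032.130 km

4032 km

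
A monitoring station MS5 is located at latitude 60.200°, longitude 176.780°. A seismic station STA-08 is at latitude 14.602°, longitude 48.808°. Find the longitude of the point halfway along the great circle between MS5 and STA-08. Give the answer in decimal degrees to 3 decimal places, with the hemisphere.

79.428°E

Bx = cos φ₂ cos Δλ = -0.595403,  By = cos φ₂ sin Δλ = -0.762849
φₘ = atan2(sin φ₁ + sin φ₂, √((cos φ₁ + Bx)² + By²)) = 55.51707°
λₘ = λ₁ + atan2(By, cos φ₁ + Bx) = 79.42784°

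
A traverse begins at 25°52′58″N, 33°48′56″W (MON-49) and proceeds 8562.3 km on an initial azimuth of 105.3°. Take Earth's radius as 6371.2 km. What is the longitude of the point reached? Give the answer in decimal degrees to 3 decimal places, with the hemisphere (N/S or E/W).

37.676°E

MON-49: φ = +25.88278°, λ = -33.81556°
δ = d/R = 8562.3/6371.2 = 1.343907 rad
φ₂ = arcsin(sin φ₁ cos δ + cos φ₁ sin δ cos θ)
   = arcsin(0.43653·0.22495 + 0.89969·0.97437·-0.26387) = -7.65007°
λ₂ = λ₁ + atan2(sin θ sin δ cos φ₁, cos δ − sin φ₁ sin φ₂) = 37.67596°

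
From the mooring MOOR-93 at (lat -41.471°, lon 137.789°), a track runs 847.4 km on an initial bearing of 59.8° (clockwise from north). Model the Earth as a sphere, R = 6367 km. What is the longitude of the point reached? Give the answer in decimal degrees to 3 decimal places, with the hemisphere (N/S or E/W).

146.082°E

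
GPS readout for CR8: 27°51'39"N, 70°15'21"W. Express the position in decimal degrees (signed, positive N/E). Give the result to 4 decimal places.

lat: 27.8608° N → +27.8608°
lon: 70.2558° W → -70.2558°

+27.8608°, -70.2558°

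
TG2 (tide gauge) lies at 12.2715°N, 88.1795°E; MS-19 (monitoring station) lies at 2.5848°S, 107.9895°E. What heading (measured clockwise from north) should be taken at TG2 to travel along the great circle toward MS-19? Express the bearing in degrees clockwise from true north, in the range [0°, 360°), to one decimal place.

125.8°

Δλ = 19.8100°
y = sin Δλ · cos φ₂ = 0.338557
x = cos φ₁ sin φ₂ − sin φ₁ cos φ₂ cos Δλ = -0.243830
θ = atan2(y, x) = 125.7616° → 125.7616° (mod 360°)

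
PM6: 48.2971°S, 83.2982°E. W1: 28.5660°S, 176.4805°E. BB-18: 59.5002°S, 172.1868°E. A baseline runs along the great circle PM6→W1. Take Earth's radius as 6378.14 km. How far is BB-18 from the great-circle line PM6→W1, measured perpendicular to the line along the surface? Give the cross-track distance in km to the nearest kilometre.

2175 km

δ₁₃ = central angle PM6→BB-18 = 0.863414 rad  (haversine)
θ₁₃ = bearing PM6→BB-18 = 138.116°,  θ₁₂ = bearing PM6→W1 = 112.012°
dₓₜ = R·arcsin(sin δ₁₃ · sin(θ₁₃ − θ₁₂)) = 6378.14·arcsin(0.76007·sin(26.104°)) = 2174.922 km
|dₓₜ| = 2174.922 km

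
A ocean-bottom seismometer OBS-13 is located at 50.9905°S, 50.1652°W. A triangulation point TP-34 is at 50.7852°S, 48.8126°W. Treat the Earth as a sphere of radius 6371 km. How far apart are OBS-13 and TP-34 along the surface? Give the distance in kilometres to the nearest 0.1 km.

97.6 km

Δφ = 0.2053°,  Δλ = 1.3526°
a = sin²(Δφ/2) + cos φ₁ cos φ₂ sin²(Δλ/2) = 0.000059
c = 2·arcsin(√a) = 0.015317 rad = 0.8776°
d = R·c = 6371 × 0.015317 = 97.6 km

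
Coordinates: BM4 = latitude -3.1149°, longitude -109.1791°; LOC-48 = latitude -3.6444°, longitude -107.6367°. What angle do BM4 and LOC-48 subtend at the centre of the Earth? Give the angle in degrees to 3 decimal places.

Δφ = -0.5295°,  Δλ = 1.5424°
a = sin²(Δφ/2) + cos φ₁ cos φ₂ sin²(Δλ/2) = 0.000202
c = 2·arcsin(√a) = 0.028418 rad = 1.6282°

1.628°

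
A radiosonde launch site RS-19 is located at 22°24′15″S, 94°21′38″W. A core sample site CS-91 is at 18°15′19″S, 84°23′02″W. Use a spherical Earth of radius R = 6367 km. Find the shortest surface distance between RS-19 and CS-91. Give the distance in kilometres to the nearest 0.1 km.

RS-19: φ = -22.40417°, λ = -94.36056°
CS-91: φ = -18.25528°, λ = -84.38389°
Δφ = 4.1489°,  Δλ = 9.9767°
a = sin²(Δφ/2) + cos φ₁ cos φ₂ sin²(Δλ/2) = 0.007949
c = 2·arcsin(√a) = 0.178547 rad = 10.2300°
d = R·c = 6367 × 0.178547 = 1136.8 km

1136.8 km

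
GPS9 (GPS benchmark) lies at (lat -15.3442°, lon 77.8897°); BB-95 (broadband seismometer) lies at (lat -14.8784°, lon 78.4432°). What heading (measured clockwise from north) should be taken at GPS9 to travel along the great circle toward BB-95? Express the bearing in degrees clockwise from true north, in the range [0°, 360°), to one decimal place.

49.0°

Δλ = 0.5535°
y = sin Δλ · cos φ₂ = 0.009336
x = cos φ₁ sin φ₂ − sin φ₁ cos φ₂ cos Δλ = 0.008118
θ = atan2(y, x) = 48.9939° → 48.9939° (mod 360°)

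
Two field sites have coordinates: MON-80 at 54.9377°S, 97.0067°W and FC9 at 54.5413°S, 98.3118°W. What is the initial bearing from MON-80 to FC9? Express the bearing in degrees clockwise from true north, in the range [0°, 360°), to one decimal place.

Δλ = -1.3051°
y = sin Δλ · cos φ₂ = -0.013213
x = cos φ₁ sin φ₂ − sin φ₁ cos φ₂ cos Δλ = 0.006795
θ = atan2(y, x) = -62.7838° → 297.2162° (mod 360°)

297.2°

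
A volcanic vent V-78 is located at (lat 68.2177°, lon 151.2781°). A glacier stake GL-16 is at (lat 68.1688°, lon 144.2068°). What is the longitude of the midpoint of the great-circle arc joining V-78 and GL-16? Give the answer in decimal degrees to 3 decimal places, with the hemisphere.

147.739°E

Bx = cos φ₂ cos Δλ = 0.369045,  By = cos φ₂ sin Δλ = -0.045779
φₘ = atan2(sin φ₁ + sin φ₂, √((cos φ₁ + Bx)² + By²)) = 68.23087°
λₘ = λ₁ + atan2(By, cos φ₁ + Bx) = 147.73867°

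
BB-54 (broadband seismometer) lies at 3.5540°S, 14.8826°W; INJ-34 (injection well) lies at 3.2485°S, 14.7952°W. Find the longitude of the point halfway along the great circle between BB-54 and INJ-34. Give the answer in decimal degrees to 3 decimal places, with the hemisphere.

Bx = cos φ₂ cos Δλ = 0.998392,  By = cos φ₂ sin Δλ = 0.001523
φₘ = atan2(sin φ₁ + sin φ₂, √((cos φ₁ + Bx)² + By²)) = -3.40125°
λₘ = λ₁ + atan2(By, cos φ₁ + Bx) = -14.83889°

14.839°W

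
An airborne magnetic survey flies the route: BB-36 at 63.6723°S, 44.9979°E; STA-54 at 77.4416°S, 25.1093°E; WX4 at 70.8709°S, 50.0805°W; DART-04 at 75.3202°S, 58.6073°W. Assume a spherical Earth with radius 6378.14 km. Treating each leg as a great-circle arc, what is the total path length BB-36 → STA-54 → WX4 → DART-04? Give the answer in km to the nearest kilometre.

4459 km

BB-36→STA-54: c = 0.263400 rad, d = 1680.00 km
STA-54→WX4: c = 0.347015 rad, d = 2213.31 km
WX4→DART-04: c = 0.088703 rad, d = 565.76 km
Total = 1680.00 + 2213.31 + 565.76 = 4459.07 km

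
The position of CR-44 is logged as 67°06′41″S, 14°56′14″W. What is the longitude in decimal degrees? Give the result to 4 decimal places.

14° + 56′/60 + 14″/3600 = 14 + 0.93333 + 0.00389 = 14.9372°

14.9372°W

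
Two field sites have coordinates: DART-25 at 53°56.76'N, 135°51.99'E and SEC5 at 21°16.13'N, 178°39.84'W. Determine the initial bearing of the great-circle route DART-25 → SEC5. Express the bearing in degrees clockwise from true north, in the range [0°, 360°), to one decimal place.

DART-25: φ = +53.94600°, λ = +135.86650°
SEC5: φ = +21.26883°, λ = -178.66400°
Δλ = 45.4695°
y = sin Δλ · cos φ₂ = 0.664322
x = cos φ₁ sin φ₂ − sin φ₁ cos φ₂ cos Δλ = -0.314857
θ = atan2(y, x) = 115.3587° → 115.3587° (mod 360°)

115.4°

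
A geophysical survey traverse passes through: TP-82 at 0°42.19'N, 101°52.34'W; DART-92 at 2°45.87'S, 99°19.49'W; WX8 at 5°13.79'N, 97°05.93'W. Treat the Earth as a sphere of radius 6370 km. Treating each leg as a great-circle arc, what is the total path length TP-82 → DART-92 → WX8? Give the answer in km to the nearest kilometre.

1401 km

TP-82: φ = +0.70317°, λ = -101.87233°
DART-92: φ = -2.76450°, λ = -99.32483°
WX8: φ = +5.22983°, λ = -97.09883°
TP-82→DART-92: c = 0.075091 rad, d = 478.33 km
DART-92→WX8: c = 0.144825 rad, d = 922.53 km
Total = 478.33 + 922.53 = 1400.86 km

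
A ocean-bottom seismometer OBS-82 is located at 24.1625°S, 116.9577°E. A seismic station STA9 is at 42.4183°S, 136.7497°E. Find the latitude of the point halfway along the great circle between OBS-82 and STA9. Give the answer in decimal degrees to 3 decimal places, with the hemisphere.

Bx = cos φ₂ cos Δλ = 0.694631,  By = cos φ₂ sin Δλ = 0.249973
φₘ = atan2(sin φ₁ + sin φ₂, √((cos φ₁ + Bx)² + By²)) = -33.68115°
λₘ = λ₁ + atan2(By, cos φ₁ + Bx) = 125.79924°

33.681°S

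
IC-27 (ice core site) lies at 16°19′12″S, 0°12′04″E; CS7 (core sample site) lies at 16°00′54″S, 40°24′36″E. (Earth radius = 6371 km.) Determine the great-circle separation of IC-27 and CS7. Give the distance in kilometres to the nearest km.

4287 km

IC-27: φ = -16.32000°, λ = +0.20111°
CS7: φ = -16.01500°, λ = +40.41000°
Δφ = 0.3050°,  Δλ = 40.2089°
a = sin²(Δφ/2) + cos φ₁ cos φ₂ sin²(Δλ/2) = 0.108998
c = 2·arcsin(√a) = 0.672921 rad = 38.5555°
d = R·c = 6371 × 0.672921 = 4287.2 km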